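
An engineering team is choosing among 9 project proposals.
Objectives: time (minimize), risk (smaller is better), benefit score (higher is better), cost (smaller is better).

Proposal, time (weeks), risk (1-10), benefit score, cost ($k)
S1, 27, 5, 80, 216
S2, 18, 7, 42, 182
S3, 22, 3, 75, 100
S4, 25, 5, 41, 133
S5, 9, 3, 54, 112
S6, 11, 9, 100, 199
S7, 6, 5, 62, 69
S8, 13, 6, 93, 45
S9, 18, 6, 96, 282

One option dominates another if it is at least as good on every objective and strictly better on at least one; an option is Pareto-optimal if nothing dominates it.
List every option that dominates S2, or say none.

S5: time 9≤18, risk 3≤7, benefit score 54≥42, cost 112≤182 — dominates S2.
S7: time 6≤18, risk 5≤7, benefit score 62≥42, cost 69≤182 — dominates S2.
S8: time 13≤18, risk 6≤7, benefit score 93≥42, cost 45≤182 — dominates S2.
Others (S1, S3, S4, S6, S9) are each worse than S2 on at least one objective.

S5, S7, S8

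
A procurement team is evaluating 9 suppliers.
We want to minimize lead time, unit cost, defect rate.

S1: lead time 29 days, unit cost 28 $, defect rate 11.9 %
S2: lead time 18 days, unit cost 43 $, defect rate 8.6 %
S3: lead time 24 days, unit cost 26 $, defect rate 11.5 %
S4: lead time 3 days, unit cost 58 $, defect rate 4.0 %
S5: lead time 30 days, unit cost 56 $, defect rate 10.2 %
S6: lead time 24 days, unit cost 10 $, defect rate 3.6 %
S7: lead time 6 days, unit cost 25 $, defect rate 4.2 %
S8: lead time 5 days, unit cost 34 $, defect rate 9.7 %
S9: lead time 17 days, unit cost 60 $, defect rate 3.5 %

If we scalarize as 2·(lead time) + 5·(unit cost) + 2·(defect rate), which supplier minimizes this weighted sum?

S6

S1: 2·29 + 5·28 + 2·11.9 = 221.8
S2: 2·18 + 5·43 + 2·8.6 = 268.2
S3: 2·24 + 5·26 + 2·11.5 = 201.0
S4: 2·3 + 5·58 + 2·4.0 = 304.0
S5: 2·30 + 5·56 + 2·10.2 = 360.4
S6: 2·24 + 5·10 + 2·3.6 = 105.2
S7: 2·6 + 5·25 + 2·4.2 = 145.4
S8: 2·5 + 5·34 + 2·9.7 = 199.4
S9: 2·17 + 5·60 + 2·3.5 = 341.0
Lowest: S6 at 105.2.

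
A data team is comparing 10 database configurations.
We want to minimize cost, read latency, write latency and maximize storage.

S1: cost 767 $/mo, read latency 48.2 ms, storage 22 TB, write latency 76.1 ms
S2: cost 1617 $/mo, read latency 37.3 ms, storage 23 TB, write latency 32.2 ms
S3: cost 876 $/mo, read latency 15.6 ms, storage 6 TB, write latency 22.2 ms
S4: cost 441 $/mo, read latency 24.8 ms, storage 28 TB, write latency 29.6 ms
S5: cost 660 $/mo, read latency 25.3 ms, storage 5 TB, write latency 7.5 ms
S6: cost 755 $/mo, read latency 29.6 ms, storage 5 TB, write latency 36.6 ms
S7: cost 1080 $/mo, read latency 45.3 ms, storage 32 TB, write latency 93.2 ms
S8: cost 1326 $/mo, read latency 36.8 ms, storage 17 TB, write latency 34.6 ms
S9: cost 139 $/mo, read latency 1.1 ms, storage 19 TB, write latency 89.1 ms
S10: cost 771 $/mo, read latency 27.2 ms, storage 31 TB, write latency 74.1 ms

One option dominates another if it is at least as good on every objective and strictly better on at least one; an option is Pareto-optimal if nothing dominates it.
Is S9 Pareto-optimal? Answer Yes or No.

Yes

S1: worse on cost (767 vs 139).
S2: worse on cost (1617 vs 139).
S3: worse on cost (876 vs 139).
S4: worse on cost (441 vs 139).
S5: worse on cost (660 vs 139).
S6: worse on cost (755 vs 139).
S7: worse on cost (1080 vs 139).
S8: worse on cost (1326 vs 139).
S10: worse on cost (771 vs 139).
No option is at least as good as S9 on every objective and strictly better on one.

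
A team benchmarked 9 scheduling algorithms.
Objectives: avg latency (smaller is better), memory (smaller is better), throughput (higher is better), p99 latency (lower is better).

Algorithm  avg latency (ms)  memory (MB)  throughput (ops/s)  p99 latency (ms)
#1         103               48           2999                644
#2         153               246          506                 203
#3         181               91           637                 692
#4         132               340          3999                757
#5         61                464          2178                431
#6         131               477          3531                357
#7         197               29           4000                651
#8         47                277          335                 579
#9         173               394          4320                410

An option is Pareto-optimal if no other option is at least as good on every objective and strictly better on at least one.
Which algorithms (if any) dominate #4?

none

#1: worse on throughput (2999 vs 3999).
#2: worse on avg latency (153 vs 132).
#3: worse on avg latency (181 vs 132).
#5: worse on memory (464 vs 340).
#6: worse on memory (477 vs 340).
#7: worse on avg latency (197 vs 132).
#8: worse on throughput (335 vs 3999).
#9: worse on avg latency (173 vs 132).
No option dominates #4.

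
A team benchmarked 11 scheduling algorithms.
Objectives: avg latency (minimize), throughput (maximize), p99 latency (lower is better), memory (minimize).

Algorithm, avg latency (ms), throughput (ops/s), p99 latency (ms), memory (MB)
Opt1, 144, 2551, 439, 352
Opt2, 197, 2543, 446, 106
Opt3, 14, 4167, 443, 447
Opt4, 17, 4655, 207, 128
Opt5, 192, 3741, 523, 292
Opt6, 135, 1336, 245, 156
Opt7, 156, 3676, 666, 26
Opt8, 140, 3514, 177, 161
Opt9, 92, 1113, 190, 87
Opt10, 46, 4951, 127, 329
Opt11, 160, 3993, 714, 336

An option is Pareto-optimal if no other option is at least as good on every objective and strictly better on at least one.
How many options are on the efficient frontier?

7

Opt1: dominated by Opt4 (avg latency 17≤144, throughput 4655≥2551, p99 latency 207≤439, memory 128≤352).
Opt2: not dominated.
Opt3: not dominated (best avg latency).
Opt4: not dominated.
Opt5: dominated by Opt4 (avg latency 17≤192, throughput 4655≥3741, p99 latency 207≤523, memory 128≤292).
Opt6: dominated by Opt4 (avg latency 17≤135, throughput 4655≥1336, p99 latency 207≤245, memory 128≤156).
Opt7: not dominated (best memory).
Opt8: not dominated.
Opt9: not dominated.
Opt10: not dominated (best throughput).
Opt11: dominated by Opt4 (avg latency 17≤160, throughput 4655≥3993, p99 latency 207≤714, memory 128≤336).
Pareto-optimal: Opt2, Opt3, Opt4, Opt7, Opt8, Opt9, Opt10 → 7.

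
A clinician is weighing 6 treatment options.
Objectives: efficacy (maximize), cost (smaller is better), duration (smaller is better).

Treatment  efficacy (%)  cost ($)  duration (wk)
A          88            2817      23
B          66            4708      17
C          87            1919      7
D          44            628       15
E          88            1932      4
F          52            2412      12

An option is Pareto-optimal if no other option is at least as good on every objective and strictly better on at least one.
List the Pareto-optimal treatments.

C, D, E

A: dominated by E (efficacy 88≥88, cost 1932≤2817, duration 4≤23).
B: dominated by C (efficacy 87≥66, cost 1919≤4708, duration 7≤17).
C: not dominated.
D: not dominated (best cost).
E: not dominated (best duration).
F: dominated by C (efficacy 87≥52, cost 1919≤2412, duration 7≤12).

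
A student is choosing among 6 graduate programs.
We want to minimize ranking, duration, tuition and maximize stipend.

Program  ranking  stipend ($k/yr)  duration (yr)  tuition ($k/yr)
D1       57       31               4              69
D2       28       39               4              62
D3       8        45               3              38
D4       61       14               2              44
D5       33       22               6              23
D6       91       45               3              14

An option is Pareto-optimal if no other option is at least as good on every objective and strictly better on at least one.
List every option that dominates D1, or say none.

D2, D3

D2: ranking 28≤57, stipend 39≥31, duration 4≤4, tuition 62≤69 — dominates D1.
D3: ranking 8≤57, stipend 45≥31, duration 3≤4, tuition 38≤69 — dominates D1.
Others (D4, D5, D6) are each worse than D1 on at least one objective.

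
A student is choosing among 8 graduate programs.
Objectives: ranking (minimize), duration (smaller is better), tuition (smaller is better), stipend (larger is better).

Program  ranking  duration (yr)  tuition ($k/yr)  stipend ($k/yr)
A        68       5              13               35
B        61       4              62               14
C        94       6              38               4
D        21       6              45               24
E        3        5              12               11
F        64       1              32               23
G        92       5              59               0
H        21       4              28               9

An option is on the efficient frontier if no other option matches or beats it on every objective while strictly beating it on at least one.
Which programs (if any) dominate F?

none

A: worse on ranking (68 vs 64).
B: worse on duration (4 vs 1).
C: worse on ranking (94 vs 64).
D: worse on duration (6 vs 1).
E: worse on duration (5 vs 1).
G: worse on ranking (92 vs 64).
H: worse on duration (4 vs 1).
No option dominates F.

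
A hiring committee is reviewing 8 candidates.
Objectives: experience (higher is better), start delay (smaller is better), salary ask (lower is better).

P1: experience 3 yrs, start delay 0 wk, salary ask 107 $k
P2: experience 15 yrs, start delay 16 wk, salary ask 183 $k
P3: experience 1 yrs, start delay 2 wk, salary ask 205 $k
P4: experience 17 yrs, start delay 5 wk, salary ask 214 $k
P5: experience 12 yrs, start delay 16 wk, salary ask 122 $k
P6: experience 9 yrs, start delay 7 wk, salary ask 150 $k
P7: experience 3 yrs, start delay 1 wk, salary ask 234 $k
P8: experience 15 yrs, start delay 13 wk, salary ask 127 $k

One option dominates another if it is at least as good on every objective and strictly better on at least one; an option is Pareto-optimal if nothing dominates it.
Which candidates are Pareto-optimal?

P1, P4, P5, P6, P8

P1: not dominated (best start delay).
P2: dominated by P8 (experience 15≥15, start delay 13≤16, salary ask 127≤183).
P3: dominated by P1 (experience 3≥1, start delay 0≤2, salary ask 107≤205).
P4: not dominated (best experience).
P5: not dominated.
P6: not dominated.
P7: dominated by P1 (experience 3≥3, start delay 0≤1, salary ask 107≤234).
P8: not dominated.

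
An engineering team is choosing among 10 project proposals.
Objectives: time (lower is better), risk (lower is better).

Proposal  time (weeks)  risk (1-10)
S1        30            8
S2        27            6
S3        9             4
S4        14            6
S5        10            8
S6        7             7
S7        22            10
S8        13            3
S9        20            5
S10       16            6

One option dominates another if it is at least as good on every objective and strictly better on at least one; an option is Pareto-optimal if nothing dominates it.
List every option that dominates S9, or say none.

S3, S8

S3: time 9≤20, risk 4≤5 — dominates S9.
S8: time 13≤20, risk 3≤5 — dominates S9.
Others (S1, S2, S4, S5, S6, S7, S10) are each worse than S9 on at least one objective.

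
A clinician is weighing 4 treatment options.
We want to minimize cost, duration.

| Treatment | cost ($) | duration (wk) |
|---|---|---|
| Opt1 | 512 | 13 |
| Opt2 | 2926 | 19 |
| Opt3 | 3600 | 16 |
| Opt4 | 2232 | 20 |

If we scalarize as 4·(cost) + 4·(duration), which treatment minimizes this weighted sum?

Opt1: 4·512 + 4·13 = 2100
Opt2: 4·2926 + 4·19 = 11780
Opt3: 4·3600 + 4·16 = 14464
Opt4: 4·2232 + 4·20 = 9008
Lowest: Opt1 at 2100.

Opt1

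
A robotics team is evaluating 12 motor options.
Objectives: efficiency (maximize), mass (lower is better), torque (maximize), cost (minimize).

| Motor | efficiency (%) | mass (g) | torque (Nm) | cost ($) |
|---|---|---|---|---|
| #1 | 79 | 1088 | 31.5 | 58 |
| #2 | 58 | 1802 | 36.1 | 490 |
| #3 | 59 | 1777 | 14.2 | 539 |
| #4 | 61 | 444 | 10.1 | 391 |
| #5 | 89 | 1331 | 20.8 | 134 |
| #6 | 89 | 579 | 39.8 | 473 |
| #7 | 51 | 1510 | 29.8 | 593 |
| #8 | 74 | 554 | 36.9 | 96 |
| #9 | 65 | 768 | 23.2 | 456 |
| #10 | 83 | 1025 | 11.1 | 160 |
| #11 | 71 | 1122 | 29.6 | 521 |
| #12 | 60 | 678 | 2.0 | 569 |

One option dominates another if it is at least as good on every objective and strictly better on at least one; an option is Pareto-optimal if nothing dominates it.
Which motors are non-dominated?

#1: not dominated (best cost).
#2: dominated by #6 (efficiency 89≥58, mass 579≤1802, torque 39.8≥36.1, cost 473≤490).
#3: dominated by #1 (efficiency 79≥59, mass 1088≤1777, torque 31.5≥14.2, cost 58≤539).
#4: not dominated (best mass).
#5: not dominated.
#6: not dominated (best torque).
#7: dominated by #1 (efficiency 79≥51, mass 1088≤1510, torque 31.5≥29.8, cost 58≤593).
#8: not dominated.
#9: dominated by #8 (efficiency 74≥65, mass 554≤768, torque 36.9≥23.2, cost 96≤456).
#10: not dominated.
#11: dominated by #1 (efficiency 79≥71, mass 1088≤1122, torque 31.5≥29.6, cost 58≤521).
#12: dominated by #4 (efficiency 61≥60, mass 444≤678, torque 10.1≥2.0, cost 391≤569).

#1, #4, #5, #6, #8, #10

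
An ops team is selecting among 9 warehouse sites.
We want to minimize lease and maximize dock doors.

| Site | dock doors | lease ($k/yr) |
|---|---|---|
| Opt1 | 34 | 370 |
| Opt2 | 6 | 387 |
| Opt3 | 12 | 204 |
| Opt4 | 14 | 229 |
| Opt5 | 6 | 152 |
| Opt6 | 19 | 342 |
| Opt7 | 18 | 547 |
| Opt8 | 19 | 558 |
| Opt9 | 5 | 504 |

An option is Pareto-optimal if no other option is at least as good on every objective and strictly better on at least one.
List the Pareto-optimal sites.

Opt1, Opt3, Opt4, Opt5, Opt6

Opt1: not dominated (best dock doors).
Opt2: dominated by Opt1 (dock doors 34≥6, lease 370≤387).
Opt3: not dominated.
Opt4: not dominated.
Opt5: not dominated (best lease).
Opt6: not dominated.
Opt7: dominated by Opt1 (dock doors 34≥18, lease 370≤547).
Opt8: dominated by Opt1 (dock doors 34≥19, lease 370≤558).
Opt9: dominated by Opt1 (dock doors 34≥5, lease 370≤504).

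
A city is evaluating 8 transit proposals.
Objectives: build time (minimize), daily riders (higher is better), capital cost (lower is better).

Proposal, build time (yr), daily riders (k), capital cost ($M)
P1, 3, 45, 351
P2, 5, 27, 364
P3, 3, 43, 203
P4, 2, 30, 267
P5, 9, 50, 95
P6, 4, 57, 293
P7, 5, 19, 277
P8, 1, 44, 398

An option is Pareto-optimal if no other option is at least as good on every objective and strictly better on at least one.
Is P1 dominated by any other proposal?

No

P2: worse on build time (5 vs 3).
P3: worse on daily riders (43 vs 45).
P4: worse on daily riders (30 vs 45).
P5: worse on build time (9 vs 3).
P6: worse on build time (4 vs 3).
P7: worse on build time (5 vs 3).
P8: worse on daily riders (44 vs 45).
No option is at least as good as P1 on every objective and strictly better on one.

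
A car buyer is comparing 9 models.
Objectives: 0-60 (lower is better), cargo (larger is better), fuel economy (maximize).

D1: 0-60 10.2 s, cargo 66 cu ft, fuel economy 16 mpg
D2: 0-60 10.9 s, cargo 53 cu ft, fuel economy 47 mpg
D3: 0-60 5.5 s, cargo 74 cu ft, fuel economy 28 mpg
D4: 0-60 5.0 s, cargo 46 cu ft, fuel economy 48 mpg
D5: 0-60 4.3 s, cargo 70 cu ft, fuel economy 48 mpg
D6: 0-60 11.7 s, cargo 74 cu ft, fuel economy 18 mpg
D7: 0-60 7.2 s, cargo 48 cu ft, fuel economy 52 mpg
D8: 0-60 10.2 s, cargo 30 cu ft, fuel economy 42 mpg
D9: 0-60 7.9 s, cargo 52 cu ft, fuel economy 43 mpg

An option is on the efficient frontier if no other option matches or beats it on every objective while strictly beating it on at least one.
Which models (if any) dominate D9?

D5

D5: 0-60 4.3≤7.9, cargo 70≥52, fuel economy 48≥43 — dominates D9.
Others (D1, D2, D3, D4, D6, D7, D8) are each worse than D9 on at least one objective.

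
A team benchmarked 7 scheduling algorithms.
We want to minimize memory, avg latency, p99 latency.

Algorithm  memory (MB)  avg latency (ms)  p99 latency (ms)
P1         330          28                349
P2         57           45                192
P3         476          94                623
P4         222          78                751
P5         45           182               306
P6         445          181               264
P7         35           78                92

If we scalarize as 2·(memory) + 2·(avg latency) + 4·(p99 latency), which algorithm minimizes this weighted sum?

P7

P1: 2·330 + 2·28 + 4·349 = 2112
P2: 2·57 + 2·45 + 4·192 = 972
P3: 2·476 + 2·94 + 4·623 = 3632
P4: 2·222 + 2·78 + 4·751 = 3604
P5: 2·45 + 2·182 + 4·306 = 1678
P6: 2·445 + 2·181 + 4·264 = 2308
P7: 2·35 + 2·78 + 4·92 = 594
Lowest: P7 at 594.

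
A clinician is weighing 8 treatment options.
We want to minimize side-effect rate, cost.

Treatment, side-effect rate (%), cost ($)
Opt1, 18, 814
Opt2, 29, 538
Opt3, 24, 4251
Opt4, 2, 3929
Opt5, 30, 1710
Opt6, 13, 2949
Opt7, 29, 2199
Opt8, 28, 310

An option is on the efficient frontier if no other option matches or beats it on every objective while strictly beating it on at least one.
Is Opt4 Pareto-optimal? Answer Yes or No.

Opt1: worse on side-effect rate (18 vs 2).
Opt2: worse on side-effect rate (29 vs 2).
Opt3: worse on side-effect rate (24 vs 2).
Opt5: worse on side-effect rate (30 vs 2).
Opt6: worse on side-effect rate (13 vs 2).
Opt7: worse on side-effect rate (29 vs 2).
Opt8: worse on side-effect rate (28 vs 2).
No option is at least as good as Opt4 on every objective and strictly better on one.

Yes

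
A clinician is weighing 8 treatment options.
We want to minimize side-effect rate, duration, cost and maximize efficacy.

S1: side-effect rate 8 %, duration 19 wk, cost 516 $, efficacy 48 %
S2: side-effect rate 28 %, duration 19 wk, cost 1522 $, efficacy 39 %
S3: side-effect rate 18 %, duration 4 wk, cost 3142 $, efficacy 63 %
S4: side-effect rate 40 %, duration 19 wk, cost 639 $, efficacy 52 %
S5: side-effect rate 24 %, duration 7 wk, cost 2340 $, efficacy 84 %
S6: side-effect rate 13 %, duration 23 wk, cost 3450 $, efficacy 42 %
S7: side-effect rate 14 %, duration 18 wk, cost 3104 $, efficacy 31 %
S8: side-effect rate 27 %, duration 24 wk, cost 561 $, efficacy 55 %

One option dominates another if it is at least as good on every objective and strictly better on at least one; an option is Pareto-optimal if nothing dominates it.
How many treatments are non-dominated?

S1: not dominated (best side-effect rate).
S2: dominated by S1 (side-effect rate 8≤28, duration 19≤19, cost 516≤1522, efficacy 48≥39).
S3: not dominated (best duration).
S4: not dominated.
S5: not dominated (best efficacy).
S6: dominated by S1 (side-effect rate 8≤13, duration 19≤23, cost 516≤3450, efficacy 48≥42).
S7: not dominated.
S8: not dominated.
Pareto-optimal: S1, S3, S4, S5, S7, S8 → 6.

6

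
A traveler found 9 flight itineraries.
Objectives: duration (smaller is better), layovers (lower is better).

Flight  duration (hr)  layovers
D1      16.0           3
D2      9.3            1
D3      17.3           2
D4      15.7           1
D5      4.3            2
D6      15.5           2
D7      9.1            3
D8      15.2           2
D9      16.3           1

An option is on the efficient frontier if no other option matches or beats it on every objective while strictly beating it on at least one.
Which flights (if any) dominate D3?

D2: duration 9.3≤17.3, layovers 1≤2 — dominates D3.
D4: duration 15.7≤17.3, layovers 1≤2 — dominates D3.
D5: duration 4.3≤17.3, layovers 2≤2 — dominates D3.
D6: duration 15.5≤17.3, layovers 2≤2 — dominates D3.
D8: duration 15.2≤17.3, layovers 2≤2 — dominates D3.
D9: duration 16.3≤17.3, layovers 1≤2 — dominates D3.
Others (D1, D7) are each worse than D3 on at least one objective.

D2, D4, D5, D6, D8, D9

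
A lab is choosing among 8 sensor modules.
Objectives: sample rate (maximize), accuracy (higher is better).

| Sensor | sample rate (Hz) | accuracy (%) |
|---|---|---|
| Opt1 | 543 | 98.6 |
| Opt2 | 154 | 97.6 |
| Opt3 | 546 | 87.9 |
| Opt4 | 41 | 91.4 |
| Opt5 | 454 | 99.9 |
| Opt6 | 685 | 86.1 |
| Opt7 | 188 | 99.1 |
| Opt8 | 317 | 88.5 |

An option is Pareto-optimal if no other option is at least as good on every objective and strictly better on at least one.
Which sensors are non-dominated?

Opt1: not dominated.
Opt2: dominated by Opt1 (sample rate 543≥154, accuracy 98.6≥97.6).
Opt3: not dominated.
Opt4: dominated by Opt1 (sample rate 543≥41, accuracy 98.6≥91.4).
Opt5: not dominated (best accuracy).
Opt6: not dominated (best sample rate).
Opt7: dominated by Opt5 (sample rate 454≥188, accuracy 99.9≥99.1).
Opt8: dominated by Opt1 (sample rate 543≥317, accuracy 98.6≥88.5).

Opt1, Opt3, Opt5, Opt6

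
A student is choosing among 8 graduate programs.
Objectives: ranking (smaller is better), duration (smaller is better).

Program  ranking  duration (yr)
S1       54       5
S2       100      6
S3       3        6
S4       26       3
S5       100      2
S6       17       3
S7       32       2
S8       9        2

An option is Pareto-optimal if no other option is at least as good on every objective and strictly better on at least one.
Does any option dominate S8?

No

S1: worse on ranking (54 vs 9).
S2: worse on ranking (100 vs 9).
S3: worse on duration (6 vs 2).
S4: worse on ranking (26 vs 9).
S5: worse on ranking (100 vs 9).
S6: worse on ranking (17 vs 9).
S7: worse on ranking (32 vs 9).
No option is at least as good as S8 on every objective and strictly better on one.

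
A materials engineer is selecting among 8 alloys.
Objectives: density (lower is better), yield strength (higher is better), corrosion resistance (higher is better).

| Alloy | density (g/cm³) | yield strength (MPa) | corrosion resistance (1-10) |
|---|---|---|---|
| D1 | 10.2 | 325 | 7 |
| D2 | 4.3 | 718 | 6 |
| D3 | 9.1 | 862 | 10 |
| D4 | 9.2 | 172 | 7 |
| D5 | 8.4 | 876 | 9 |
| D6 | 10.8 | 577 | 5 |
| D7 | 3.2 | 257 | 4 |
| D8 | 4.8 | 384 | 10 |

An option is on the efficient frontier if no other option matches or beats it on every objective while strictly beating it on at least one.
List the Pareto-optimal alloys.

D1: dominated by D3 (density 9.1≤10.2, yield strength 862≥325, corrosion resistance 10≥7).
D2: not dominated.
D3: not dominated.
D4: dominated by D3 (density 9.1≤9.2, yield strength 862≥172, corrosion resistance 10≥7).
D5: not dominated (best yield strength).
D6: dominated by D2 (density 4.3≤10.8, yield strength 718≥577, corrosion resistance 6≥5).
D7: not dominated (best density).
D8: not dominated.

D2, D3, D5, D7, D8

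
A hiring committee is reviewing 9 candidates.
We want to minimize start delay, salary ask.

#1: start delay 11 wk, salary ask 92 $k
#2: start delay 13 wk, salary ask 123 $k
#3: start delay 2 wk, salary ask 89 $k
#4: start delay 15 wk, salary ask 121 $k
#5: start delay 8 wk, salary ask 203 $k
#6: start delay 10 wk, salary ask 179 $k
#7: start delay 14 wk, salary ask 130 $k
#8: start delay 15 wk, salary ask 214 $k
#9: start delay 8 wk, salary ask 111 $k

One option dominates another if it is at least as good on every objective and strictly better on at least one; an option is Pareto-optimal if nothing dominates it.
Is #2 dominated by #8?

#8 vs #2: #8 is worse on start delay (15 vs 13), so it does not dominate #2.

No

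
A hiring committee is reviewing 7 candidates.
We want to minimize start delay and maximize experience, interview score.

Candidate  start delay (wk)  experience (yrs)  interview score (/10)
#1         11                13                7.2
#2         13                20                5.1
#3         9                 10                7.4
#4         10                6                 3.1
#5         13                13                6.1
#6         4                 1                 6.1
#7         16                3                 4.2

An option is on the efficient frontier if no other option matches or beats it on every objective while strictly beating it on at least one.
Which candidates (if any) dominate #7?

#1, #2, #3, #5

#1: start delay 11≤16, experience 13≥3, interview score 7.2≥4.2 — dominates #7.
#2: start delay 13≤16, experience 20≥3, interview score 5.1≥4.2 — dominates #7.
#3: start delay 9≤16, experience 10≥3, interview score 7.4≥4.2 — dominates #7.
#5: start delay 13≤16, experience 13≥3, interview score 6.1≥4.2 — dominates #7.
Others (#4, #6) are each worse than #7 on at least one objective.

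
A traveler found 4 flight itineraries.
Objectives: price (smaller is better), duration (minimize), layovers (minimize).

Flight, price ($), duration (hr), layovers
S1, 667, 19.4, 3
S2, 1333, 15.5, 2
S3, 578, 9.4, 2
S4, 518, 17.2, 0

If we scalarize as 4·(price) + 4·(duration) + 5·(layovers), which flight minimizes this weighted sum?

S1: 4·667 + 4·19.4 + 5·3 = 2760.6
S2: 4·1333 + 4·15.5 + 5·2 = 5404.0
S3: 4·578 + 4·9.4 + 5·2 = 2359.6
S4: 4·518 + 4·17.2 + 5·0 = 2140.8
Lowest: S4 at 2140.8.

S4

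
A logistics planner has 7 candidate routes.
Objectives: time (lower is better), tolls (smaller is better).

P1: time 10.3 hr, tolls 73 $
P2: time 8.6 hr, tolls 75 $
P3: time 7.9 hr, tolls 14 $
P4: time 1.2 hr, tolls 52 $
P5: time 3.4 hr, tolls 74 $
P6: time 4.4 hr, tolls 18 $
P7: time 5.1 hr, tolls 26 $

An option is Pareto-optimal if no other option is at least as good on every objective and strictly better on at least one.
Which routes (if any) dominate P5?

P4: time 1.2≤3.4, tolls 52≤74 — dominates P5.
Others (P1, P2, P3, P6, P7) are each worse than P5 on at least one objective.

P4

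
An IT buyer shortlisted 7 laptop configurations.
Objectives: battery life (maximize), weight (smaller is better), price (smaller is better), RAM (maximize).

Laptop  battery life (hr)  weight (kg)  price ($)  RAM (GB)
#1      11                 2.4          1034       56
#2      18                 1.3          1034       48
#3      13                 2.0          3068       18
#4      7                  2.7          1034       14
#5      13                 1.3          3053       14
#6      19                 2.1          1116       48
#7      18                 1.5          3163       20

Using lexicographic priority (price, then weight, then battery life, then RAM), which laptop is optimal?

First minimize price: best is 1034, kept {#1, #2, #4}.
Then minimize weight: best is 1.3, kept {#2}.

#2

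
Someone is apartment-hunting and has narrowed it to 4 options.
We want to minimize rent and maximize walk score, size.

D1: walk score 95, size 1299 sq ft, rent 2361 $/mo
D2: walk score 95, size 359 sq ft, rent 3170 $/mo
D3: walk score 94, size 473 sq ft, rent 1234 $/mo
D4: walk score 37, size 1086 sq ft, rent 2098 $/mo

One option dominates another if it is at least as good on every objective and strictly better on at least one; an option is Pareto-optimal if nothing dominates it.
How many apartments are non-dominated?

3

D1: not dominated (best size).
D2: dominated by D1 (walk score 95≥95, size 1299≥359, rent 2361≤3170).
D3: not dominated (best rent).
D4: not dominated.
Pareto-optimal: D1, D3, D4 → 3.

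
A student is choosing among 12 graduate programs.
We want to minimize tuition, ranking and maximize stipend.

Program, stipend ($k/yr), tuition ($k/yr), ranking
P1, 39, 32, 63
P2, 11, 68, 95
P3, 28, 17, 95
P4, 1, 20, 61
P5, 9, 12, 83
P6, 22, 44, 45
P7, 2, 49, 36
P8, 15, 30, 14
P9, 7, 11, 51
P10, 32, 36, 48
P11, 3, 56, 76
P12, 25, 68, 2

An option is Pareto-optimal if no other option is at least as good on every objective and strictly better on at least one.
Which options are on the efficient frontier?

P1: not dominated (best stipend).
P2: dominated by P1 (stipend 39≥11, tuition 32≤68, ranking 63≤95).
P3: not dominated.
P4: dominated by P9 (stipend 7≥1, tuition 11≤20, ranking 51≤61).
P5: not dominated.
P6: not dominated.
P7: dominated by P8 (stipend 15≥2, tuition 30≤49, ranking 14≤36).
P8: not dominated.
P9: not dominated (best tuition).
P10: not dominated.
P11: dominated by P1 (stipend 39≥3, tuition 32≤56, ranking 63≤76).
P12: not dominated (best ranking).

P1, P3, P5, P6, P8, P9, P10, P12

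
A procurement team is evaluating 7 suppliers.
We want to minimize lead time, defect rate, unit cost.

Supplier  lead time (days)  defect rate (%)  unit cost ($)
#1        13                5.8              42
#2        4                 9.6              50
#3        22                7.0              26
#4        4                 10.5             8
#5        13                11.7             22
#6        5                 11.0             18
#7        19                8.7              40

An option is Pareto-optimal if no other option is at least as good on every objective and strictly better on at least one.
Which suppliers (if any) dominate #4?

none

#1: worse on lead time (13 vs 4).
#2: worse on unit cost (50 vs 8).
#3: worse on lead time (22 vs 4).
#5: worse on lead time (13 vs 4).
#6: worse on lead time (5 vs 4).
#7: worse on lead time (19 vs 4).
No option dominates #4.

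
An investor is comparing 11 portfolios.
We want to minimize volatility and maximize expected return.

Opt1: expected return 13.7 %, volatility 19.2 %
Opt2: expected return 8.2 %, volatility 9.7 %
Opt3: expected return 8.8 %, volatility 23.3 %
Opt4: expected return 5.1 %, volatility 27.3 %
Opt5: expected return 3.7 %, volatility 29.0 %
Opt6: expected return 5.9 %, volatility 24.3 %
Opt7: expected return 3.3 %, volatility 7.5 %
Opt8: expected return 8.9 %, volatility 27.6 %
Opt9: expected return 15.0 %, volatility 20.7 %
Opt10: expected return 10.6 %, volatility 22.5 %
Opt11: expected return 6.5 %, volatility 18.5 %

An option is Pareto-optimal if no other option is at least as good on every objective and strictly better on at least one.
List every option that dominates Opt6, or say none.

Opt1: expected return 13.7≥5.9, volatility 19.2≤24.3 — dominates Opt6.
Opt2: expected return 8.2≥5.9, volatility 9.7≤24.3 — dominates Opt6.
Opt3: expected return 8.8≥5.9, volatility 23.3≤24.3 — dominates Opt6.
Opt9: expected return 15.0≥5.9, volatility 20.7≤24.3 — dominates Opt6.
Opt10: expected return 10.6≥5.9, volatility 22.5≤24.3 — dominates Opt6.
Opt11: expected return 6.5≥5.9, volatility 18.5≤24.3 — dominates Opt6.
Others (Opt4, Opt5, Opt7, Opt8) are each worse than Opt6 on at least one objective.

Opt1, Opt2, Opt3, Opt9, Opt10, Opt11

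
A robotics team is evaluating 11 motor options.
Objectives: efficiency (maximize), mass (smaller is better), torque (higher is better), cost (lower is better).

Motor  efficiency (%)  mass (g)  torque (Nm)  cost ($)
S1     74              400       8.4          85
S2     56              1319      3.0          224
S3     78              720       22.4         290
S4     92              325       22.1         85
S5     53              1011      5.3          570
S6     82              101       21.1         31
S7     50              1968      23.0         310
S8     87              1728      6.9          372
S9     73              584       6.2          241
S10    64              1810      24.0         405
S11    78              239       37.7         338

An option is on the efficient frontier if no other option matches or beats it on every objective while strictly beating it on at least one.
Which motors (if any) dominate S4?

S1: worse on efficiency (74 vs 92).
S2: worse on efficiency (56 vs 92).
S3: worse on efficiency (78 vs 92).
S5: worse on efficiency (53 vs 92).
S6: worse on efficiency (82 vs 92).
S7: worse on efficiency (50 vs 92).
S8: worse on efficiency (87 vs 92).
S9: worse on efficiency (73 vs 92).
S10: worse on efficiency (64 vs 92).
S11: worse on efficiency (78 vs 92).
No option dominates S4.

none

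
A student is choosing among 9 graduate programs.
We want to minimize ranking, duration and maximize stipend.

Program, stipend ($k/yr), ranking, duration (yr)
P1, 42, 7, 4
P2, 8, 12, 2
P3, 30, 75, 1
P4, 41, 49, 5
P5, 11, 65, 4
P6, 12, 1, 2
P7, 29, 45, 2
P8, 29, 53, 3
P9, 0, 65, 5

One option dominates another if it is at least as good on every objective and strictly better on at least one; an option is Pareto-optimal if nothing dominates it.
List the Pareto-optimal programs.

P1: not dominated (best stipend).
P2: dominated by P6 (stipend 12≥8, ranking 1≤12, duration 2≤2).
P3: not dominated (best duration).
P4: dominated by P1 (stipend 42≥41, ranking 7≤49, duration 4≤5).
P5: dominated by P1 (stipend 42≥11, ranking 7≤65, duration 4≤4).
P6: not dominated (best ranking).
P7: not dominated.
P8: dominated by P7 (stipend 29≥29, ranking 45≤53, duration 2≤3).
P9: dominated by P1 (stipend 42≥0, ranking 7≤65, duration 4≤5).

P1, P3, P6, P7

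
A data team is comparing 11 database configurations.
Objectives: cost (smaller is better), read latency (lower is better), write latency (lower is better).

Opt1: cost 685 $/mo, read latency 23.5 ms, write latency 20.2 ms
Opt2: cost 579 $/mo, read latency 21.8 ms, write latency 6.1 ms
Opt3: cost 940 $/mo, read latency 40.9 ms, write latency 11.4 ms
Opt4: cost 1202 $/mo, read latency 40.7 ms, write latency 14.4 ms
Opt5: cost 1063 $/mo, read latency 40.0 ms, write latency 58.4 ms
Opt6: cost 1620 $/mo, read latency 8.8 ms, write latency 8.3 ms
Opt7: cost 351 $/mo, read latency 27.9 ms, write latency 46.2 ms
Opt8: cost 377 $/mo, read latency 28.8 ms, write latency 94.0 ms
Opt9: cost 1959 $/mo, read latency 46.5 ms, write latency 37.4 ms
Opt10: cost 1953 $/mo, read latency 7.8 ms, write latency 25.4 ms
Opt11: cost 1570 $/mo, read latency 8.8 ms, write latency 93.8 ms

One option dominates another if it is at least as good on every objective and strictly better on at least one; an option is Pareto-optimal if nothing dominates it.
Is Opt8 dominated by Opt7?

Yes

Opt7 vs Opt8: cost 351≤377, read latency 27.9≤28.8, write latency 46.2≤94.0 — Opt7 is at least as good on every objective with at least one strict improvement.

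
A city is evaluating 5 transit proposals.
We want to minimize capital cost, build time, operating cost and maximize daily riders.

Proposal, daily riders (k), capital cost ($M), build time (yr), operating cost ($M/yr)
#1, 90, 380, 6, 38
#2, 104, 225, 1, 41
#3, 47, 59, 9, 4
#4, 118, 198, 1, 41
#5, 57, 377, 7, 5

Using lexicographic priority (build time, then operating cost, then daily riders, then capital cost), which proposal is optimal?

#4

First minimize build time: best is 1, kept {#2, #4}.
Then minimize operating cost: best is 41, kept {#2, #4}.
Then maximize daily riders: best is 118, kept {#4}.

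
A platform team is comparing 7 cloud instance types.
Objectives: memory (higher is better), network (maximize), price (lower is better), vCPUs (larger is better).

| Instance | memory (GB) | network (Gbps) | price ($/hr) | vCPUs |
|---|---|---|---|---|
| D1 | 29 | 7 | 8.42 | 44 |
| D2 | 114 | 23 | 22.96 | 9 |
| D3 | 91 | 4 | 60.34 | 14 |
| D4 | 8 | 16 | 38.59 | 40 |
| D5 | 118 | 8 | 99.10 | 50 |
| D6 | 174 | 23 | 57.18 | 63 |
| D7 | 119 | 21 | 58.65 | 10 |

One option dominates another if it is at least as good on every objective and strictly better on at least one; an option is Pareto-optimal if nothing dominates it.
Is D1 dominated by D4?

D4 vs D1: D4 is worse on memory (8 vs 29), so it does not dominate D1.

No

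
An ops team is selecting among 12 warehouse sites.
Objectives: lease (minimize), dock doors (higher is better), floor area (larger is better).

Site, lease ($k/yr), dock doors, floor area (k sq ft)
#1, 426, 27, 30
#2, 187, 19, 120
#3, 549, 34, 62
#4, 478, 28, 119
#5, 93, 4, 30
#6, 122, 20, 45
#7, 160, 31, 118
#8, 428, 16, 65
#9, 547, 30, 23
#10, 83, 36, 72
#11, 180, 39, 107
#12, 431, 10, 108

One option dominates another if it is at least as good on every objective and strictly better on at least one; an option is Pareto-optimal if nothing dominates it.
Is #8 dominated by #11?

Yes

#11 vs #8: lease 180≤428, dock doors 39≥16, floor area 107≥65 — #11 is at least as good on every objective with at least one strict improvement.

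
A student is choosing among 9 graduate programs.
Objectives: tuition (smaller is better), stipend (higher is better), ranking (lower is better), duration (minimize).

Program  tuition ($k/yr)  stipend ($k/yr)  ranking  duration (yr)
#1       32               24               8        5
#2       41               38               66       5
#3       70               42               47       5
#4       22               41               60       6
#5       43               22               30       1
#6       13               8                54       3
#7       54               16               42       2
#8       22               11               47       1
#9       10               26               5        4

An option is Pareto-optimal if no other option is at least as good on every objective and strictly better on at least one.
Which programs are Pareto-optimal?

#2, #3, #4, #5, #6, #8, #9

#1: dominated by #9 (tuition 10≤32, stipend 26≥24, ranking 5≤8, duration 4≤5).
#2: not dominated.
#3: not dominated (best stipend).
#4: not dominated.
#5: not dominated.
#6: not dominated.
#7: dominated by #5 (tuition 43≤54, stipend 22≥16, ranking 30≤42, duration 1≤2).
#8: not dominated.
#9: not dominated (best tuition).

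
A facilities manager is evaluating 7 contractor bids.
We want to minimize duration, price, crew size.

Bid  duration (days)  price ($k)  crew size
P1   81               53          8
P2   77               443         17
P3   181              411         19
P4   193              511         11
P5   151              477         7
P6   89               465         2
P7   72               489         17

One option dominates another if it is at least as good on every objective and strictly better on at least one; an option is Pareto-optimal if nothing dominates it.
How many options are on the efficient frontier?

P1: not dominated (best price).
P2: not dominated.
P3: dominated by P1 (duration 81≤181, price 53≤411, crew size 8≤19).
P4: dominated by P1 (duration 81≤193, price 53≤511, crew size 8≤11).
P5: dominated by P6 (duration 89≤151, price 465≤477, crew size 2≤7).
P6: not dominated (best crew size).
P7: not dominated (best duration).
Pareto-optimal: P1, P2, P6, P7 → 4.

4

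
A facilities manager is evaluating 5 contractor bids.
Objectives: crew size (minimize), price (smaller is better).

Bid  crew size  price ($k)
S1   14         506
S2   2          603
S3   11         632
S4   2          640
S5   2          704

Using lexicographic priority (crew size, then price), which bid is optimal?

S2

First minimize crew size: best is 2, kept {S2, S4, S5}.
Then minimize price: best is 603, kept {S2}.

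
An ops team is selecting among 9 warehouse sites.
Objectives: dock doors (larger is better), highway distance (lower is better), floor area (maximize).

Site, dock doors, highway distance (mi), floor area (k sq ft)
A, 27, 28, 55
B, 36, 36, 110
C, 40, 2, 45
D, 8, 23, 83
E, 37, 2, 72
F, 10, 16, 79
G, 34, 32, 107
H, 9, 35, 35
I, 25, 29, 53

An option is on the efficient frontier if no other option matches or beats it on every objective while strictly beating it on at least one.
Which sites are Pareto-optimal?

A: dominated by E (dock doors 37≥27, highway distance 2≤28, floor area 72≥55).
B: not dominated (best floor area).
C: not dominated (best dock doors).
D: not dominated.
E: not dominated.
F: not dominated.
G: not dominated.
H: dominated by A (dock doors 27≥9, highway distance 28≤35, floor area 55≥35).
I: dominated by A (dock doors 27≥25, highway distance 28≤29, floor area 55≥53).

B, C, D, E, F, G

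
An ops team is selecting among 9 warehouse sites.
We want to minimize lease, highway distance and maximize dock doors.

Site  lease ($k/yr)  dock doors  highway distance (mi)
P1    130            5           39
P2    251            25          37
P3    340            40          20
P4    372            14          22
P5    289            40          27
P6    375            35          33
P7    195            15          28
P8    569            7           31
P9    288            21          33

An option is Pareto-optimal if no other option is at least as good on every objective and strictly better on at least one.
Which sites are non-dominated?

P1: not dominated (best lease).
P2: not dominated.
P3: not dominated (best highway distance).
P4: dominated by P3 (lease 340≤372, dock doors 40≥14, highway distance 20≤22).
P5: not dominated.
P6: dominated by P3 (lease 340≤375, dock doors 40≥35, highway distance 20≤33).
P7: not dominated.
P8: dominated by P3 (lease 340≤569, dock doors 40≥7, highway distance 20≤31).
P9: not dominated.

P1, P2, P3, P5, P7, P9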